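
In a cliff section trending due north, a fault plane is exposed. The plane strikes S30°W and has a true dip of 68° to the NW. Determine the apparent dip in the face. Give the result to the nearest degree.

The section lies 30° from the strike.
tan(apparent dip) = tan 68° · sin 30° = 1.2375
apparent dip = arctan 1.2375 = 51.06°

51°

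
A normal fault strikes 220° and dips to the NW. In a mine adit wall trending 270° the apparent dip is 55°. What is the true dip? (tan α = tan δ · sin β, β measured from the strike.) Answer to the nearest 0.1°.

The section is 50° from the strike.
tan δ = tan α / sin β = tan 55° / sin 50° = 1.4281 / 0.7660 = 1.8643
true dip = arctan 1.8643 = 61.79°

61.8°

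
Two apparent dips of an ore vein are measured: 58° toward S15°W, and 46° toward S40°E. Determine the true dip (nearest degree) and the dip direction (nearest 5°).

true dip 58°, dip direction 190°

Each apparent-dip line lies in the plane. As unit vectors (x east, y north, z up), v₁ plunges 58°→S15°W and v₂ plunges 46°→S40°E.
Cross product v₁ × v₂ gives the pole to the plane: n ∝ (-0.083, -0.477, 0.302).
True dip = arccos(n_z / |n|) = arccos(0.5284) = 58.1°.
The horizontal component of n points toward azimuth atan2(n_x, n_y) = 190°, the dip direction.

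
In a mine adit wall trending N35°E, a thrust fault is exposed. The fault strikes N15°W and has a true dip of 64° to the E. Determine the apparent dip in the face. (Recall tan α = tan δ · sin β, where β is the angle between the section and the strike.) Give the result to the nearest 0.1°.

The strike is N15°W and the section trends N35°E; the acute angle between them is β = 50°.
tan α = tan 64° × sin 50° = 2.0503 × 0.7660 = 1.5706
α = arctan(1.5706) = 57.52°

57.5°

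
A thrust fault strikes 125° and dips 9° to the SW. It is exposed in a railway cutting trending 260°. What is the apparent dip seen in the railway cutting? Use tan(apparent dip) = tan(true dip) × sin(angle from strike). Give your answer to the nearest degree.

The strike is 125° and the section trends 260°; the acute angle between them is β = 45°.
tan(apparent dip) = tan 9° · sin 45° = 0.1120
α = arctan(0.1120) = 6.39°

6°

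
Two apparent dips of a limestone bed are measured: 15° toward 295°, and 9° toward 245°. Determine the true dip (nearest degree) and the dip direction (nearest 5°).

true dip 15°, dip direction 300°

Represent each trace as a vector plunging at its apparent dip toward its trend (east-north-up frame): v₁ = (-0.875, 0.408, -0.259), v₂ = (-0.895, -0.417, -0.156).
Cross product v₁ × v₂ gives the pole to the plane: n ∝ (-0.172, 0.095, 0.731).
Dip δ = arctan(|n_h|/n_z) = arctan(0.196/0.731) = 15.0°.
Dip direction = azimuth of (n_x, n_y) = atan2(-0.172, 0.095) = 299°.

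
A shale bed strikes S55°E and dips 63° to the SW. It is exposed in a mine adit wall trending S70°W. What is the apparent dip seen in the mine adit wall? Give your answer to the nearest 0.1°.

The section lies 55° from the strike.
tan(apparent dip) = tan 63° · sin 55° = 1.6077
α = arctan(1.6077) = 58.12°

58.1°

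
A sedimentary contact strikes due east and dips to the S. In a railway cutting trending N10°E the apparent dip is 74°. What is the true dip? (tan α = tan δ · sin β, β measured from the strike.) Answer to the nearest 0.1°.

The section is 80° from the strike.
tan(true dip) = tan 74° / sin 80° = 3.5412
true dip = arctan 3.5412 = 74.23°

74.2°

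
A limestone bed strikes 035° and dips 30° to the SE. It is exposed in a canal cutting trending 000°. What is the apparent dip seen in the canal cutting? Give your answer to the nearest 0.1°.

18.3°

Angle between strike (035°) and section (000°): β = 35°.
tan(apparent dip) = tan 30° · sin 35° = 0.3312
α = arctan(0.3312) = 18.32°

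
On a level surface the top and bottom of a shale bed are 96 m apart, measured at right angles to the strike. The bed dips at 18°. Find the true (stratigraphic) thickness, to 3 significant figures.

True thickness t = w · sin(dip) = 96 × sin 18°
t = 96 × 0.3090 = 29.666 m

29.7 m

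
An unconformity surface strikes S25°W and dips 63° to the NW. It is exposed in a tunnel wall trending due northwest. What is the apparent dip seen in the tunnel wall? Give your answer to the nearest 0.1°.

61.5°

The section lies 70° from the strike.
tan α = tan 63° × sin 70° = 1.9626 × 0.9397 = 1.8443
α = arctan(1.8443) = 61.53°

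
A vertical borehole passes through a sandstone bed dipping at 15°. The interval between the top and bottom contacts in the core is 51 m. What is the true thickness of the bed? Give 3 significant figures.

True thickness t = h · cos(dip) = 51 × cos 15°
t = 51 × 0.9659 = 49.262 m

49.3 m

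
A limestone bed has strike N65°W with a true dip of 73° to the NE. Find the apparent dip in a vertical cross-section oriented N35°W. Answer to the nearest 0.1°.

The section lies 30° from the strike.
tan(apparent dip) = tan 73° · sin 30° = 1.6354
α = arctan(1.6354) = 58.56°

58.6°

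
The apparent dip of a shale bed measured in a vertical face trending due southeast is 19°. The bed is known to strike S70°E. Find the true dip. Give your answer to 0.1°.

39.2°

β = acute angle between strike S70°E and section due southeast = 25°.
tan(true dip) = tan 19° / sin 25° = 0.8147
δ = arctan(0.8147) = 39.17°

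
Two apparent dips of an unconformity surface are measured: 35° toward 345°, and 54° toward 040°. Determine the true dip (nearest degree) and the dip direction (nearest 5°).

Each apparent-dip line lies in the plane. As unit vectors (x east, y north, z up), v₁ plunges 35°→345° and v₂ plunges 54°→040°.
n = v₁ × v₂ = (0.382, 0.388, 0.394) (taken with n_z > 0).
tan δ = √(n_x²+n_y²)/n_z = 0.545/0.394, so δ = 54.1°.
Dip direction = atan2(0.382, 0.388) = 45° (azimuth of n's horizontal projection).

true dip 54°, dip direction 045°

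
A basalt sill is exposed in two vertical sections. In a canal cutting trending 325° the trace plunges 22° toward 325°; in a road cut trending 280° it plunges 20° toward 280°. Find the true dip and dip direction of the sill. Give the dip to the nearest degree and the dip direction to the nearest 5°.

The two traces are lines in the plane: v₁ = (sin 325°·cos 22°, cos 325°·cos 22°, −sin 22°), v₂ = (sin 280°·cos 20°, cos 280°·cos 20°, −sin 20°).
The plane normal is n = v₁ × v₂ ∝ (-0.199, 0.165, 0.616).
tan δ = √(n_x²+n_y²)/n_z = 0.258/0.616, so δ = 22.7°.
Dip direction = azimuth of (n_x, n_y) = atan2(-0.199, 0.165) = 310°.

true dip 23°, dip direction 310°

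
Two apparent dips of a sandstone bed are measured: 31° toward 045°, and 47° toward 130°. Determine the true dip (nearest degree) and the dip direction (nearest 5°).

true dip 50°, dip direction 105°

Each apparent-dip line lies in the plane. As unit vectors (x east, y north, z up), v₁ plunges 31°→045° and v₂ plunges 47°→130°.
Cross product v₁ × v₂ gives the pole to the plane: n ∝ (0.669, -0.174, 0.582).
True dip = arccos(n_z / |n|) = arccos(0.6442) = 49.9°.
Dip direction = atan2(0.669, -0.174) = 105° (azimuth of n's horizontal projection).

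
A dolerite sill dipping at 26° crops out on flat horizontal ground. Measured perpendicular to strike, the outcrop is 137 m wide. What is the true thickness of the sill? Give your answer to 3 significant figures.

60.1 m

True thickness t = w · sin(dip) = 137 × sin 26°
t = 137 × 0.4384 = 60.057 m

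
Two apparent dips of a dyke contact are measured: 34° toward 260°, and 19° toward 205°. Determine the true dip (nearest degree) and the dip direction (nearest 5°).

true dip 34°, dip direction 265°

Each apparent-dip line lies in the plane. As unit vectors (x east, y north, z up), v₁ plunges 34°→260° and v₂ plunges 19°→205°.
n = v₁ × v₂ = (-0.432, -0.042, 0.642) (taken with n_z > 0).
True dip = arccos(n_z / |n|) = arccos(0.8283) = 34.1°.
Dip direction = atan2(-0.432, -0.042) = 264° (azimuth of n's horizontal projection).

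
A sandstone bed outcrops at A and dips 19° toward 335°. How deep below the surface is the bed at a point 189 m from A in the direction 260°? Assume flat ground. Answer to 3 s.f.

16.8 m

The hole lies 75° from the dip direction, so the down-dip offset is 189 × cos 75° = 48.92 m.
Depth = down-dip offset × tan(dip) = 48.92 × tan 19° = 48.92 × 0.3443
Depth = 16.84 m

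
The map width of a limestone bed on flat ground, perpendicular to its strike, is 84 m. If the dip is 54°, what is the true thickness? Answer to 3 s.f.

True thickness t = w · sin(dip) = 84 × sin 54°
t = 84 × 0.8090 = 67.957 m

68.0 m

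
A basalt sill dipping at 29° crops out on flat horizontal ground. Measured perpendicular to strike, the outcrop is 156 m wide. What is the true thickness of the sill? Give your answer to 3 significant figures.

True thickness t = w · sin(dip) = 156 × sin 29°
t = 156 × 0.4848 = 75.630 m

75.6 m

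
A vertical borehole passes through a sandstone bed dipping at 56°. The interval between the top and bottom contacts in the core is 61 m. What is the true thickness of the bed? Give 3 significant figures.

34.1 m

True thickness t = h · cos(dip) = 61 × cos 56°
t = 61 × 0.5592 = 34.111 m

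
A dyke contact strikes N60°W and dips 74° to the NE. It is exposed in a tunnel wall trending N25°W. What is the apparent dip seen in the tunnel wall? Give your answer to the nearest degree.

The strike is N60°W and the section trends N25°W; the acute angle between them is β = 35°.
tan α = tan 74° × sin 35° = 3.4874 × 0.5736 = 2.0003
α = arctan(2.0003) = 63.44°

63°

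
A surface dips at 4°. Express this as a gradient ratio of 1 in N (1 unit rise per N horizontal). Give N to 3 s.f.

1 : N means tan θ = 1/N, so N = 1/tan 4° = 1/0.0699

1 in 14.3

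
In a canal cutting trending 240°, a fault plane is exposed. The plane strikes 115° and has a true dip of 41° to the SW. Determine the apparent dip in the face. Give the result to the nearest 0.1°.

35.5°

The strike is 115° and the section trends 240°; the acute angle between them is β = 55°.
tan α = tan 41° × sin 55° = 0.8693 × 0.8192 = 0.7121
apparent dip = arctan 0.7121 = 35.45°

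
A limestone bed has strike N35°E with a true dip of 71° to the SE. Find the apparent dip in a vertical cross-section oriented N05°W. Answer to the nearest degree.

62°

Angle between strike (N35°E) and section (N05°W): β = 40°.
tan(apparent dip) = tan 71° · sin 40° = 1.8668
apparent dip = arctan 1.8668 = 61.82°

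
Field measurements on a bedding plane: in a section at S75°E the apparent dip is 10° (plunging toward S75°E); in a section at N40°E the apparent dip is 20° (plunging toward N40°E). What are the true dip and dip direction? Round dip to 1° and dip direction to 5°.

true dip 20°, dip direction 045°

Each apparent-dip line lies in the plane. As unit vectors (x east, y north, z up), v₁ plunges 10°→S75°E and v₂ plunges 20°→N40°E.
The plane normal is n = v₁ × v₂ ∝ (0.212, 0.220, 0.839).
Dip δ = arctan(|n_h|/n_z) = arctan(0.306/0.839) = 20.0°.
Dip direction = azimuth of (n_x, n_y) = atan2(0.212, 0.220) = 44°.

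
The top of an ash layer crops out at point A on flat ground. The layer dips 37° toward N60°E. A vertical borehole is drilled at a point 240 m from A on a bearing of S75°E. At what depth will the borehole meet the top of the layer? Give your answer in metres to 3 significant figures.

The hole lies 45° from the dip direction, so the down-dip offset is 240 × cos 45° = 169.71 m.
Depth = down-dip offset × tan(dip) = 169.71 × tan 37° = 169.71 × 0.7536
Depth = 127.88 m

128 m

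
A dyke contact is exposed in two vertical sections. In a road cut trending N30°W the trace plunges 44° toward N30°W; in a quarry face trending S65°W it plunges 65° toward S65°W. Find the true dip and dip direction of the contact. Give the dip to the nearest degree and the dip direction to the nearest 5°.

true dip 66°, dip direction 265°

Each apparent-dip line lies in the plane. As unit vectors (x east, y north, z up), v₁ plunges 44°→N30°W and v₂ plunges 65°→S65°W.
Cross product v₁ × v₂ gives the pole to the plane: n ∝ (-0.689, -0.060, 0.303).
True dip = arccos(n_z / |n|) = arccos(0.4013) = 66.3°.
Dip direction = atan2(-0.689, -0.060) = 265° (azimuth of n's horizontal projection).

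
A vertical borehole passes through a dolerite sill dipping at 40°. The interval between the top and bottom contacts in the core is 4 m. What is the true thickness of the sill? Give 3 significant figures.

3.06 m

True thickness t = h · cos(dip) = 4 × cos 40°
t = 4 × 0.7660 = 3.064 m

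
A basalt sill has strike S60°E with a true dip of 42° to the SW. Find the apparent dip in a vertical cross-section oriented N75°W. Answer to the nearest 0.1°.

13.1°

The strike is S60°E and the section trends N75°W; the acute angle between them is β = 15°.
tan(apparent dip) = tan 42° · sin 15° = 0.2330
α = arctan(0.2330) = 13.12°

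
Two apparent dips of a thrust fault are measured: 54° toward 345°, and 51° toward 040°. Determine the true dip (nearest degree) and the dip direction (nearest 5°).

The two traces are lines in the plane: v₁ = (sin 345°·cos 54°, cos 345°·cos 54°, −sin 54°), v₂ = (sin 40°·cos 51°, cos 40°·cos 51°, −sin 51°).
The plane normal is n = v₁ × v₂ ∝ (0.051, 0.445, 0.303).
Dip δ = arctan(|n_h|/n_z) = arctan(0.448/0.303) = 56.0°.
Dip direction = azimuth of (n_x, n_y) = atan2(0.051, 0.445) = 7°.

true dip 56°, dip direction 005°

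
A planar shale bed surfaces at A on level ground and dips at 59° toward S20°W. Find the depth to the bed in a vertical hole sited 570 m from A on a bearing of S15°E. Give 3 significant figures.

777 m

The hole lies 35° from the dip direction, so the down-dip offset is 570 × cos 35° = 466.92 m.
Depth = down-dip offset × tan(dip) = 466.92 × tan 59° = 466.92 × 1.6643
Depth = 777.08 m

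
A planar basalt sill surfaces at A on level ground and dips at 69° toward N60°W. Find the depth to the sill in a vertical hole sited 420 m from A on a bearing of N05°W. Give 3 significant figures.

The hole lies 55° from the dip direction, so the down-dip offset is 420 × cos 55° = 240.90 m.
Depth = down-dip offset × tan(dip) = 240.90 × tan 69° = 240.90 × 2.6051
Depth = 627.57 m

628 m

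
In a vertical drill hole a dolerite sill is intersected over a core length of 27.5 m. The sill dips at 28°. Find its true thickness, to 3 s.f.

24.3 m

True thickness t = h · cos(dip) = 27.5 × cos 28°
t = 27.5 × 0.8829 = 24.281 m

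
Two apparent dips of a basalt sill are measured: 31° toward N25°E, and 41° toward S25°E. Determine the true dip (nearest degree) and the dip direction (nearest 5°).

The two traces are lines in the plane: v₁ = (sin 25°·cos 31°, cos 25°·cos 31°, −sin 31°), v₂ = (sin 155°·cos 41°, cos 155°·cos 41°, −sin 41°).
n = v₁ × v₂ = (0.862, -0.073, 0.496) (taken with n_z > 0).
True dip = arccos(n_z / |n|) = arccos(0.4971) = 60.2°.
Dip direction = azimuth of (n_x, n_y) = atan2(0.862, -0.073) = 95°.

true dip 60°, dip direction 095°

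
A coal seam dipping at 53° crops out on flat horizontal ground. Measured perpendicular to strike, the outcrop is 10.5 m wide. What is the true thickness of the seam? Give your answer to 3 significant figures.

True thickness t = w · sin(dip) = 10.5 × sin 53°
t = 10.5 × 0.7986 = 8.386 m

8.39 m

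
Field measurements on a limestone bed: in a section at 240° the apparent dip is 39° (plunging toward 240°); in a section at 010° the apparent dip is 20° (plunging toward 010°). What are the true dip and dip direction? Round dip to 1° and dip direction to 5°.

true dip 55°, dip direction 295°

Represent each trace as a vector plunging at its apparent dip toward its trend (east-north-up frame): v₁ = (-0.673, -0.389, -0.629), v₂ = (0.163, 0.925, -0.342).
n = v₁ × v₂ = (-0.715, 0.333, 0.559) (taken with n_z > 0).
tan δ = √(n_x²+n_y²)/n_z = 0.789/0.559, so δ = 54.7°.
The horizontal component of n points toward azimuth atan2(n_x, n_y) = 295°, the dip direction.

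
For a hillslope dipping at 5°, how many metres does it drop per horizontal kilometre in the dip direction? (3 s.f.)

drop per km = 1000 × tan 5° = 1000 × 0.0875

87.5 m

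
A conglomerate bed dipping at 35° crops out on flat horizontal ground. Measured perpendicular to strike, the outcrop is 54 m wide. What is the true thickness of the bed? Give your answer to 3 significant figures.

True thickness t = w · sin(dip) = 54 × sin 35°
t = 54 × 0.5736 = 30.973 m

31.0 m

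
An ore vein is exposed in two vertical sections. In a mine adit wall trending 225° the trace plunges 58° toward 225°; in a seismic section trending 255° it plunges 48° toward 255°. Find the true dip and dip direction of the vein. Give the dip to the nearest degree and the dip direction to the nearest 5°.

Each apparent-dip line lies in the plane. As unit vectors (x east, y north, z up), v₁ plunges 58°→225° and v₂ plunges 48°→255°.
The plane normal is n = v₁ × v₂ ∝ (-0.132, -0.270, 0.177).
tan δ = √(n_x²+n_y²)/n_z = 0.300/0.177, so δ = 59.4°.
Dip direction = atan2(-0.132, -0.270) = 206° (azimuth of n's horizontal projection).

true dip 59°, dip direction 205°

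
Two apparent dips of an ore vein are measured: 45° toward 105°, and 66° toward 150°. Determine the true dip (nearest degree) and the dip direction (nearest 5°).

Each apparent-dip line lies in the plane. As unit vectors (x east, y north, z up), v₁ plunges 45°→105° and v₂ plunges 66°→150°.
n = v₁ × v₂ = (0.082, -0.480, 0.203) (taken with n_z > 0).
True dip = arccos(n_z / |n|) = arccos(0.3853) = 67.3°.
The horizontal component of n points toward azimuth atan2(n_x, n_y) = 170°, the dip direction.

true dip 67°, dip direction 170°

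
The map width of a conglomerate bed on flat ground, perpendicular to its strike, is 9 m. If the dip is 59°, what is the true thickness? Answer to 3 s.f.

True thickness t = w · sin(dip) = 9 × sin 59°
t = 9 × 0.8572 = 7.715 m

7.71 m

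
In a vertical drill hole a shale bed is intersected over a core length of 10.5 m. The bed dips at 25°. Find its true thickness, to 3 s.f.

9.52 m

True thickness t = h · cos(dip) = 10.5 × cos 25°
t = 10.5 × 0.9063 = 9.516 m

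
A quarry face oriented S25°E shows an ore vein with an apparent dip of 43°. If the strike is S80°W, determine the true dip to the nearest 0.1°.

β = acute angle between strike S80°W and section S25°E = 75°.
tan δ = tan α / sin β = tan 43° / sin 75° = 0.9325 / 0.9659 = 0.9654
true dip = arctan 0.9654 = 43.99°

44.0°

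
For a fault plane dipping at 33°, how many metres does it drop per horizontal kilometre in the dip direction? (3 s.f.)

drop per km = 1000 × tan 33° = 1000 × 0.6494

649 m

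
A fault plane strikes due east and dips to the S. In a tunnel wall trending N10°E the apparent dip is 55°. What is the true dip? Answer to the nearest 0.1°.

The section is 80° from the strike.
tan(true dip) = tan 55° / sin 80° = 1.4502
δ = arctan(1.4502) = 55.41°

55.4°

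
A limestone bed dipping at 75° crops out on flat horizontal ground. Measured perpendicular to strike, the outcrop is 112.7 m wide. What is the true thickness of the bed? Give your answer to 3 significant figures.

109 m

True thickness t = w · sin(dip) = 112.7 × sin 75°
t = 112.7 × 0.9659 = 108.860 m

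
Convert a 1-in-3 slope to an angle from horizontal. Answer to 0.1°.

tan θ = 1/3 = 0.3333
θ = arctan(0.3333) = 18.43°

18.4°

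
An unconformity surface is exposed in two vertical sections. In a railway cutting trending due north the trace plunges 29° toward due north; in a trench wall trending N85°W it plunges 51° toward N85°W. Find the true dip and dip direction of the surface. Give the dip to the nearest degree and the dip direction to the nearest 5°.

The two traces are lines in the plane: v₁ = (sin 0°·cos 29°, cos 0°·cos 29°, −sin 29°), v₂ = (sin 275°·cos 51°, cos 275°·cos 51°, −sin 51°).
n = v₁ × v₂ = (-0.653, 0.304, 0.548) (taken with n_z > 0).
tan δ = √(n_x²+n_y²)/n_z = 0.720/0.548, so δ = 52.7°.
Dip direction = azimuth of (n_x, n_y) = atan2(-0.653, 0.304) = 295°.

true dip 53°, dip direction 295°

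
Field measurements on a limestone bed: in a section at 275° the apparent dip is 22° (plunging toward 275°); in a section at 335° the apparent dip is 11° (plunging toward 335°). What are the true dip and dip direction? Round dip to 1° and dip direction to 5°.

true dip 22°, dip direction 275°

Represent each trace as a vector plunging at its apparent dip toward its trend (east-north-up frame): v₁ = (-0.924, 0.081, -0.375), v₂ = (-0.415, 0.890, -0.191).
The plane normal is n = v₁ × v₂ ∝ (-0.318, 0.021, 0.788).
tan δ = √(n_x²+n_y²)/n_z = 0.319/0.788, so δ = 22.0°.
Dip direction = atan2(-0.318, 0.021) = 274° (azimuth of n's horizontal projection).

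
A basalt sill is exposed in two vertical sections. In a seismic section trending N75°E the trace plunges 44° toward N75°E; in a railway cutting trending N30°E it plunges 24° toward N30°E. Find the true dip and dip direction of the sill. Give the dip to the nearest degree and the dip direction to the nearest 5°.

true dip 46°, dip direction 095°

Represent each trace as a vector plunging at its apparent dip toward its trend (east-north-up frame): v₁ = (0.695, 0.186, -0.695), v₂ = (0.457, 0.791, -0.407).
n = v₁ × v₂ = (0.474, -0.035, 0.465) (taken with n_z > 0).
Dip δ = arctan(|n_h|/n_z) = arctan(0.475/0.465) = 45.6°.
The horizontal component of n points toward azimuth atan2(n_x, n_y) = 94°, the dip direction.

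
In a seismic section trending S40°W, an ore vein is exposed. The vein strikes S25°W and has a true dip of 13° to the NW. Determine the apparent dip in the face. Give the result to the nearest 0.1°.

3.4°

Angle between strike (S25°W) and section (S40°W): β = 15°.
tan(apparent dip) = tan 13° · sin 15° = 0.0598
α = arctan(0.0598) = 3.42°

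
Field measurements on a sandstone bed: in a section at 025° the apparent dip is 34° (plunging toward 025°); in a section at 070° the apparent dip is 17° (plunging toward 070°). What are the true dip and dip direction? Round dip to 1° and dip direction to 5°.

The two traces are lines in the plane: v₁ = (sin 25°·cos 34°, cos 25°·cos 34°, −sin 34°), v₂ = (sin 70°·cos 17°, cos 70°·cos 17°, −sin 17°).
Cross product v₁ × v₂ gives the pole to the plane: n ∝ (0.037, 0.400, 0.561).
tan δ = √(n_x²+n_y²)/n_z = 0.402/0.561, so δ = 35.6°.
Dip direction = atan2(0.037, 0.400) = 5° (azimuth of n's horizontal projection).

true dip 36°, dip direction 005°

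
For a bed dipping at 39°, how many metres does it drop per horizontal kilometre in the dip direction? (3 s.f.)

drop per km = 1000 × tan 39° = 1000 × 0.8098

810 m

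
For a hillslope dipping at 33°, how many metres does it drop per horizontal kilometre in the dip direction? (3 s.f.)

drop per km = 1000 × tan 33° = 1000 × 0.6494

649 m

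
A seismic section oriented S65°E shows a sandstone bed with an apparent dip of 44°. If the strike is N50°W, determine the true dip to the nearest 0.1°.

The section is 15° from the strike.
tan(true dip) = tan 44° / sin 15° = 3.7311
true dip = arctan 3.7311 = 75.00°

75.0°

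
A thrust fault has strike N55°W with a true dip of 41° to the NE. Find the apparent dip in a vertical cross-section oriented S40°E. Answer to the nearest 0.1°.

12.7°

Angle between strike (N55°W) and section (S40°E): β = 15°.
tan(apparent dip) = tan 41° · sin 15° = 0.2250
α = arctan(0.2250) = 12.68°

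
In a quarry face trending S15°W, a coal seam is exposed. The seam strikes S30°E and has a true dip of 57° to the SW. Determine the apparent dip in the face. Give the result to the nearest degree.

The section lies 45° from the strike.
tan(apparent dip) = tan 57° · sin 45° = 1.0888
α = arctan(1.0888) = 47.44°

47°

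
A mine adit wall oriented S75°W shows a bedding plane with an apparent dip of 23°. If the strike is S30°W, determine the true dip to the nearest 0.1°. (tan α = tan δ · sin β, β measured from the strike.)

The section is 45° from the strike.
tan(true dip) = tan 23° / sin 45° = 0.6003
δ = arctan(0.6003) = 30.98°

31.0°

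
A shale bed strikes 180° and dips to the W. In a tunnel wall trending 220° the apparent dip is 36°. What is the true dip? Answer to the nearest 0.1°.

48.5°

β = acute angle between strike 180° and section 220° = 40°.
tan δ = tan α / sin β = tan 36° / sin 40° = 0.7265 / 0.6428 = 1.1303
true dip = arctan 1.1303 = 48.50°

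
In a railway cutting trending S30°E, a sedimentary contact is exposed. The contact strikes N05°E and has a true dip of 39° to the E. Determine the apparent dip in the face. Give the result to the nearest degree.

25°

The section lies 35° from the strike.
tan α = tan 39° × sin 35° = 0.8098 × 0.5736 = 0.4645
α = arctan(0.4645) = 24.91°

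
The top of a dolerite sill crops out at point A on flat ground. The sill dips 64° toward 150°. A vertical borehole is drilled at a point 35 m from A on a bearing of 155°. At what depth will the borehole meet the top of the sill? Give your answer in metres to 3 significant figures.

The hole lies 5° from the dip direction, so the down-dip offset is 35 × cos 5° = 34.87 m.
Depth = down-dip offset × tan(dip) = 34.87 × tan 64° = 34.87 × 2.0503
Depth = 71.49 m

71.5 m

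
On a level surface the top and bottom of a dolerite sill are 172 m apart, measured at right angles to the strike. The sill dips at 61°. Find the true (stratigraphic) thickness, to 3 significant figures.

150 m

True thickness t = w · sin(dip) = 172 × sin 61°
t = 172 × 0.8746 = 150.435 m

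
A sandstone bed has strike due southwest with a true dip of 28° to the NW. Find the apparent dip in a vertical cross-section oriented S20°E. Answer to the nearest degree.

The section lies 65° from the strike.
tan(apparent dip) = tan 28° · sin 65° = 0.4819
apparent dip = arctan 0.4819 = 25.73°

26°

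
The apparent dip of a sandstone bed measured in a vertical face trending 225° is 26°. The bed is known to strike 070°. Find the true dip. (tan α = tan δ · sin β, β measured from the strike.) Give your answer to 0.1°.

49.1°

β = acute angle between strike 070° and section 225° = 25°.
tan(true dip) = tan 26° / sin 25° = 1.1541
δ = arctan(1.1541) = 49.09°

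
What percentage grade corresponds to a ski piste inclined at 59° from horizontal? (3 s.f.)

166%

grade % = 100 × tan 59° = 100 × 1.6643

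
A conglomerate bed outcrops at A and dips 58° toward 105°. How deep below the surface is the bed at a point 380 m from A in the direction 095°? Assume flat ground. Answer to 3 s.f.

599 m

The hole lies 10° from the dip direction, so the down-dip offset is 380 × cos 10° = 374.23 m.
Depth = down-dip offset × tan(dip) = 374.23 × tan 58° = 374.23 × 1.6003
Depth = 598.89 m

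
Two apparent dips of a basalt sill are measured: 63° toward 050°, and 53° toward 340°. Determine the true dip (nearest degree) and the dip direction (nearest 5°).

true dip 64°, dip direction 030°

Represent each trace as a vector plunging at its apparent dip toward its trend (east-north-up frame): v₁ = (0.348, 0.292, -0.891), v₂ = (-0.206, 0.566, -0.799).
Cross product v₁ × v₂ gives the pole to the plane: n ∝ (0.271, 0.461, 0.257).
Dip δ = arctan(|n_h|/n_z) = arctan(0.535/0.257) = 64.4°.
Dip direction = azimuth of (n_x, n_y) = atan2(0.271, 0.461) = 30°.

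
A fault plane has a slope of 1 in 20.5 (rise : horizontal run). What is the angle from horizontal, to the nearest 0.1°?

tan θ = 1/20.5 = 0.0488
θ = arctan(0.0488) = 2.79°

2.8°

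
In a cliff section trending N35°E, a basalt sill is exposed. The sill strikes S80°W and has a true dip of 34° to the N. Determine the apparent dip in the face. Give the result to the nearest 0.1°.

The strike is S80°W and the section trends N35°E; the acute angle between them is β = 45°.
tan α = tan 34° × sin 45° = 0.6745 × 0.7071 = 0.4769
apparent dip = arctan 0.4769 = 25.50°

25.5°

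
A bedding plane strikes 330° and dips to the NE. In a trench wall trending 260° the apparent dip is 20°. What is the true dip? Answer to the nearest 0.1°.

The section is 70° from the strike.
tan δ = tan α / sin β = tan 20° / sin 70° = 0.3640 / 0.9397 = 0.3873
true dip = arctan 0.3873 = 21.17°

21.2°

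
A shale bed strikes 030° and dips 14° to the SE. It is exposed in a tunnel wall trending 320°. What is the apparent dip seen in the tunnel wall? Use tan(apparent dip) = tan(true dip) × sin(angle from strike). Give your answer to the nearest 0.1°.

Angle between strike (030°) and section (320°): β = 70°.
tan α = tan 14° × sin 70° = 0.2493 × 0.9397 = 0.2343
α = arctan(0.2343) = 13.19°

13.2°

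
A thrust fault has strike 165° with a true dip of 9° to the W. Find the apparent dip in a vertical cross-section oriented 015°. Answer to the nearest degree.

5°

Angle between strike (165°) and section (015°): β = 30°.
tan α = tan 9° × sin 30° = 0.1584 × 0.5000 = 0.0792
α = arctan(0.0792) = 4.53°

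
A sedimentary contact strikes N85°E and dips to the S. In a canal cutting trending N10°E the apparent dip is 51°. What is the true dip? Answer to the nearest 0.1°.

The section is 75° from the strike.
tan(true dip) = tan 51° / sin 75° = 1.2785
δ = arctan(1.2785) = 51.97°

52.0°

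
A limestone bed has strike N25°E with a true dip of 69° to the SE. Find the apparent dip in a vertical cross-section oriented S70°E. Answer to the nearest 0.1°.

The section lies 85° from the strike.
tan(apparent dip) = tan 69° · sin 85° = 2.5952
α = arctan(2.5952) = 68.93°

68.9°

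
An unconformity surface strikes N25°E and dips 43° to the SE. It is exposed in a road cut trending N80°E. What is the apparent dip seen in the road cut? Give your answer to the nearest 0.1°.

37.4°

The strike is N25°E and the section trends N80°E; the acute angle between them is β = 55°.
tan(apparent dip) = tan 43° · sin 55° = 0.7639
α = arctan(0.7639) = 37.38°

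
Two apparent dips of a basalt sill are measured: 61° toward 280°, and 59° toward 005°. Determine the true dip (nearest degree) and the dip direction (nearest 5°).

true dip 67°, dip direction 320°

The two traces are lines in the plane: v₁ = (sin 280°·cos 61°, cos 280°·cos 61°, −sin 61°), v₂ = (sin 5°·cos 59°, cos 5°·cos 59°, −sin 59°).
n = v₁ × v₂ = (-0.377, 0.449, 0.249) (taken with n_z > 0).
Dip δ = arctan(|n_h|/n_z) = arctan(0.586/0.249) = 67.0°.
Dip direction = atan2(-0.377, 0.449) = 320° (azimuth of n's horizontal projection).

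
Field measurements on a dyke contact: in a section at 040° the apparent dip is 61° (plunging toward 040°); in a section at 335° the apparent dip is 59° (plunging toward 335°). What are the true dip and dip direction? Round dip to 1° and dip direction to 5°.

true dip 64°, dip direction 010°

Represent each trace as a vector plunging at its apparent dip toward its trend (east-north-up frame): v₁ = (0.312, 0.371, -0.875), v₂ = (-0.218, 0.467, -0.857).
The plane normal is n = v₁ × v₂ ∝ (0.090, 0.457, 0.226).
tan δ = √(n_x²+n_y²)/n_z = 0.466/0.226, so δ = 64.1°.
Dip direction = atan2(0.090, 0.457) = 11° (azimuth of n's horizontal projection).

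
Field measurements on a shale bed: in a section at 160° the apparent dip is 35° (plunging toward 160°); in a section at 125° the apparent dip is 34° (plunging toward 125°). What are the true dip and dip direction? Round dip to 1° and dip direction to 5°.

true dip 36°, dip direction 145°

Each apparent-dip line lies in the plane. As unit vectors (x east, y north, z up), v₁ plunges 35°→160° and v₂ plunges 34°→125°.
n = v₁ × v₂ = (0.158, -0.233, 0.390) (taken with n_z > 0).
tan δ = √(n_x²+n_y²)/n_z = 0.281/0.390, so δ = 35.8°.
Dip direction = azimuth of (n_x, n_y) = atan2(0.158, -0.233) = 146°.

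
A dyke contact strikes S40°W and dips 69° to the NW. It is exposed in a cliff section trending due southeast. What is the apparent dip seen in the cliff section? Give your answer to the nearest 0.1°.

The strike is S40°W and the section trends due southeast; the acute angle between them is β = 85°.
tan α = tan 69° × sin 85° = 2.6051 × 0.9962 = 2.5952
apparent dip = arctan 2.5952 = 68.93°

68.9°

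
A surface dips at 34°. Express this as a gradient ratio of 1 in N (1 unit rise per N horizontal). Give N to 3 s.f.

1 in 1.48

1 : N means tan θ = 1/N, so N = 1/tan 34° = 1/0.6745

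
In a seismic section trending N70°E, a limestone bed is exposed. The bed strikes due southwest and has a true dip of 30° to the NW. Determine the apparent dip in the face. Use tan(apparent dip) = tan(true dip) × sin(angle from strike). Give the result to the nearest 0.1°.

13.7°

The strike is due southwest and the section trends N70°E; the acute angle between them is β = 25°.
tan(apparent dip) = tan 30° · sin 25° = 0.2440
α = arctan(0.2440) = 13.71°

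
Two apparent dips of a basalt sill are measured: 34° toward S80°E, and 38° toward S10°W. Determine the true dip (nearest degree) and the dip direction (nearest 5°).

Each apparent-dip line lies in the plane. As unit vectors (x east, y north, z up), v₁ plunges 34°→S80°E and v₂ plunges 38°→S10°W.
n = v₁ × v₂ = (0.345, -0.579, 0.653) (taken with n_z > 0).
tan δ = √(n_x²+n_y²)/n_z = 0.674/0.653, so δ = 45.9°.
Dip direction = azimuth of (n_x, n_y) = atan2(0.345, -0.579) = 149°.

true dip 46°, dip direction 150°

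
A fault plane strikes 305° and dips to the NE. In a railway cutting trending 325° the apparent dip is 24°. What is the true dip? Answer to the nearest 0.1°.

52.5°

β = acute angle between strike 305° and section 325° = 20°.
tan δ = tan α / sin β = tan 24° / sin 20° = 0.4452 / 0.3420 = 1.3018
δ = arctan(1.3018) = 52.47°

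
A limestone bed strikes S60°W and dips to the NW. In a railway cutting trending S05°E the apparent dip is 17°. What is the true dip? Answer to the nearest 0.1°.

18.6°

β = acute angle between strike S60°W and section S05°E = 65°.
tan δ = tan α / sin β = tan 17° / sin 65° = 0.3057 / 0.9063 = 0.3373
δ = arctan(0.3373) = 18.64°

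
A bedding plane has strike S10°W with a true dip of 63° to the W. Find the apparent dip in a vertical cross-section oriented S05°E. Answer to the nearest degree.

The section lies 15° from the strike.
tan(apparent dip) = tan 63° · sin 15° = 0.5080
apparent dip = arctan 0.5080 = 26.93°

27°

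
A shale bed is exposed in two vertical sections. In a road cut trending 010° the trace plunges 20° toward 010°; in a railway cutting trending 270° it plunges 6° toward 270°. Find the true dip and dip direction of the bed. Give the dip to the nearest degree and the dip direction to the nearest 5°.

Represent each trace as a vector plunging at its apparent dip toward its trend (east-north-up frame): v₁ = (0.163, 0.925, -0.342), v₂ = (-0.995, -0.000, -0.105).
The plane normal is n = v₁ × v₂ ∝ (-0.097, 0.357, 0.920).
tan δ = √(n_x²+n_y²)/n_z = 0.370/0.920, so δ = 21.9°.
Dip direction = atan2(-0.097, 0.357) = 345° (azimuth of n's horizontal projection).

true dip 22°, dip direction 345°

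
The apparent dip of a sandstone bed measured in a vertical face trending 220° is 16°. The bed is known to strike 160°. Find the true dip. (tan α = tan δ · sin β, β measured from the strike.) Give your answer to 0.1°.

18.3°

The section is 60° from the strike.
tan(true dip) = tan 16° / sin 60° = 0.3311
true dip = arctan 0.3311 = 18.32°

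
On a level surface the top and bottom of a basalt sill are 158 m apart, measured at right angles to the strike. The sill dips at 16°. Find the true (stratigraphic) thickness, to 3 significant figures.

43.6 m

True thickness t = w · sin(dip) = 158 × sin 16°
t = 158 × 0.2756 = 43.551 m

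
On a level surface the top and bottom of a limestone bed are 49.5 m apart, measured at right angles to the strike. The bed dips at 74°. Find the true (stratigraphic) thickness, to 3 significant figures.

47.6 m

True thickness t = w · sin(dip) = 49.5 × sin 74°
t = 49.5 × 0.9613 = 47.582 m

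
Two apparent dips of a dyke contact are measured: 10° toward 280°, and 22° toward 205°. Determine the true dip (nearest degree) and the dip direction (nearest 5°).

true dip 22°, dip direction 215°

Each apparent-dip line lies in the plane. As unit vectors (x east, y north, z up), v₁ plunges 10°→280° and v₂ plunges 22°→205°.
Cross product v₁ × v₂ gives the pole to the plane: n ∝ (-0.210, -0.295, 0.882).
Dip δ = arctan(|n_h|/n_z) = arctan(0.362/0.882) = 22.3°.
Dip direction = atan2(-0.210, -0.295) = 215° (azimuth of n's horizontal projection).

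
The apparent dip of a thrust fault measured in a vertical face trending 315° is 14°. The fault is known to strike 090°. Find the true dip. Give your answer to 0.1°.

β = acute angle between strike 090° and section 315° = 45°.
tan(true dip) = tan 14° / sin 45° = 0.3526
true dip = arctan 0.3526 = 19.42°

19.4°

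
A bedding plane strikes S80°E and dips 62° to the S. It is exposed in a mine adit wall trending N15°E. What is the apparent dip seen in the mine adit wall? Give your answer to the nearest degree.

Angle between strike (S80°E) and section (N15°E): β = 85°.
tan(apparent dip) = tan 62° · sin 85° = 1.8736
α = arctan(1.8736) = 61.91°

62°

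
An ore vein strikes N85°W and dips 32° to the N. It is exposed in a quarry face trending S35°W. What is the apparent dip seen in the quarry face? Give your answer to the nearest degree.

Angle between strike (N85°W) and section (S35°W): β = 60°.
tan(apparent dip) = tan 32° · sin 60° = 0.5412
α = arctan(0.5412) = 28.42°

28°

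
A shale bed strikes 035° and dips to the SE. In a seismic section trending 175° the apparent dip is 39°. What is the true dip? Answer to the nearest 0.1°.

β = acute angle between strike 035° and section 175° = 40°.
tan(true dip) = tan 39° / sin 40° = 1.2598
true dip = arctan 1.2598 = 51.56°

51.6°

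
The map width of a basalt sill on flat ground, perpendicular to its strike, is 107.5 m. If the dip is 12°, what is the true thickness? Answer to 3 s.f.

True thickness t = w · sin(dip) = 107.5 × sin 12°
t = 107.5 × 0.2079 = 22.351 m

22.4 m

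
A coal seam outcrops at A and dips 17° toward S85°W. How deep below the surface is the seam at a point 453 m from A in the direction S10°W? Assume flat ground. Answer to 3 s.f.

The hole lies 75° from the dip direction, so the down-dip offset is 453 × cos 75° = 117.25 m.
Depth = down-dip offset × tan(dip) = 117.25 × tan 17° = 117.25 × 0.3057
Depth = 35.85 m

35.8 m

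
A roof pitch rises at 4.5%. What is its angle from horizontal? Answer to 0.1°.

2.6°

tan θ = 4.5/100 = 0.0450
θ = arctan(0.0450) = 2.58°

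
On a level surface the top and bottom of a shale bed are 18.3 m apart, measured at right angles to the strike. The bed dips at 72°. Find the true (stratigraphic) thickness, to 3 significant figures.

17.4 m

True thickness t = w · sin(dip) = 18.3 × sin 72°
t = 18.3 × 0.9511 = 17.404 m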